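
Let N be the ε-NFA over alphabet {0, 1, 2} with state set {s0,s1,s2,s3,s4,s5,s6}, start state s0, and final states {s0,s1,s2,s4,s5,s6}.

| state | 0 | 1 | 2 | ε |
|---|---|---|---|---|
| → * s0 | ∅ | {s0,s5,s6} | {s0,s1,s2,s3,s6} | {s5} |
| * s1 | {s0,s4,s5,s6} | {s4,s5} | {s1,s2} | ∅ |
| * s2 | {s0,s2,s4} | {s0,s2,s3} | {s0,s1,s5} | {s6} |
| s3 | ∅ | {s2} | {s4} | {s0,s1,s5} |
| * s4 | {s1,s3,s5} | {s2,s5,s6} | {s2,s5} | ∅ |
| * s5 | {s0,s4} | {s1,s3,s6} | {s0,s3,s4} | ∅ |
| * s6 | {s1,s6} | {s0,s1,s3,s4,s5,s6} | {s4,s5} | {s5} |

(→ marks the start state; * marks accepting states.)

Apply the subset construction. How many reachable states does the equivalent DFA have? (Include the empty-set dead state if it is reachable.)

Start state of the DFA: {s0,s5} (ε-closure of the NFA start).
{s0,s5} --0--> {s0,s4,s5}  [new]
{s0,s5} --1--> {s0,s1,s3,s5,s6}  [new]
{s0,s5} --2--> {s0,s1,s2,s3,s4,s5,s6}  [new]
{s0,s4,s5} --0--> {s0,s1,s3,s4,s5}  [new]
{s0,s4,s5} --1--> {s0,s1,s2,s3,s5,s6}  [new]
{s0,s4,s5} --2--> {s0,s1,s2,s3,s4,s5,s6}  [seen]
{s0,s1,s3,s5,s6} --0--> {s0,s1,s4,s5,s6}  [new]
{s0,s1,s3,s5,s6} --1--> {s0,s1,s2,s3,s4,s5,s6}  [seen]
{s0,s1,s3,s5,s6} --2--> {s0,s1,s2,s3,s4,s5,s6}  [seen]
{s0,s1,s2,s3,s4,s5,s6} --0--> {s0,s1,s2,s3,s4,s5,s6}  [seen]
{s0,s1,s2,s3,s4,s5,s6} --1--> {s0,s1,s2,s3,s4,s5,s6}  [seen]
{s0,s1,s2,s3,s4,s5,s6} --2--> {s0,s1,s2,s3,s4,s5,s6}  [seen]
{s0,s1,s3,s4,s5} --0--> {s0,s1,s3,s4,s5,s6}  [new]
{s0,s1,s3,s4,s5} --1--> {s0,s1,s2,s3,s4,s5,s6}  [seen]
{s0,s1,s3,s4,s5} --2--> {s0,s1,s2,s3,s4,s5,s6}  [seen]
{s0,s1,s2,s3,s5,s6} --0--> {s0,s1,s2,s4,s5,s6}  [new]
{s0,s1,s2,s3,s5,s6} --1--> {s0,s1,s2,s3,s4,s5,s6}  [seen]
{s0,s1,s2,s3,s5,s6} --2--> {s0,s1,s2,s3,s4,s5,s6}  [seen]
{s0,s1,s4,s5,s6} --0--> {s0,s1,s3,s4,s5,s6}  [seen]
{s0,s1,s4,s5,s6} --1--> {s0,s1,s2,s3,s4,s5,s6}  [seen]
{s0,s1,s4,s5,s6} --2--> {s0,s1,s2,s3,s4,s5,s6}  [seen]
{s0,s1,s3,s4,s5,s6} --0--> {s0,s1,s3,s4,s5,s6}  [seen]
{s0,s1,s3,s4,s5,s6} --1--> {s0,s1,s2,s3,s4,s5,s6}  [seen]
{s0,s1,s3,s4,s5,s6} --2--> {s0,s1,s2,s3,s4,s5,s6}  [seen]
{s0,s1,s2,s4,s5,s6} --0--> {s0,s1,s2,s3,s4,s5,s6}  [seen]
{s0,s1,s2,s4,s5,s6} --1--> {s0,s1,s2,s3,s4,s5,s6}  [seen]
{s0,s1,s2,s4,s5,s6} --2--> {s0,s1,s2,s3,s4,s5,s6}  [seen]
Reachable DFA states: {s0,s5}, {s0,s4,s5}, {s0,s1,s3,s5,s6}, {s0,s1,s2,s3,s4,s5,s6}, {s0,s1,s3,s4,s5}, {s0,s1,s2,s3,s5,s6}, {s0,s1,s4,s5,s6}, {s0,s1,s3,s4,s5,s6}, {s0,s1,s2,s4,s5,s6}.

9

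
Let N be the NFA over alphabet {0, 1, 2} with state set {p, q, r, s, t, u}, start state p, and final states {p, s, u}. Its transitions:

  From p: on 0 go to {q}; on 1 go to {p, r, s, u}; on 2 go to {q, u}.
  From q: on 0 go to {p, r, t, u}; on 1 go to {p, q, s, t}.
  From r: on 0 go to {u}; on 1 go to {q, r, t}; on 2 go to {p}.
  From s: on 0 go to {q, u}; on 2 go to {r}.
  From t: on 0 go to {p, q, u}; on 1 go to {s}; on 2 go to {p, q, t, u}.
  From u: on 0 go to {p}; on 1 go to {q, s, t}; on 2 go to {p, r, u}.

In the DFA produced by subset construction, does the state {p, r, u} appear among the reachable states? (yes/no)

Start state of the DFA: {p}.
{p} --0--> {q}  [new]
{p} --1--> {p, r, s, u}  [new]
{p} --2--> {q, u}  [new]
{q} --0--> {p, r, t, u}  [new]
{q} --1--> {p, q, s, t}  [new]
{q} --2--> ∅  [new]
{p, r, s, u} --0--> {p, q, u}  [new]
{p, r, s, u} --1--> {p, q, r, s, t, u}  [new]
{p, r, s, u} --2--> {p, q, r, u}  [new]
{q, u} --0--> {p, r, t, u}  [seen]
{q, u} --1--> {p, q, s, t}  [seen]
{q, u} --2--> {p, r, u}  [new]
{p, r, t, u} --0--> {p, q, u}  [seen]
{p, r, t, u} --1--> {p, q, r, s, t, u}  [seen]
{p, r, t, u} --2--> {p, q, r, t, u}  [new]
{p, q, s, t} --0--> {p, q, r, t, u}  [seen]
{p, q, s, t} --1--> {p, q, r, s, t, u}  [seen]
{p, q, s, t} --2--> {p, q, r, t, u}  [seen]
∅ --0--> ∅  [seen]
∅ --1--> ∅  [seen]
∅ --2--> ∅  [seen]
{p, q, u} --0--> {p, q, r, t, u}  [seen]
{p, q, u} --1--> {p, q, r, s, t, u}  [seen]
{p, q, u} --2--> {p, q, r, u}  [seen]
{p, q, r, s, t, u} --0--> {p, q, r, t, u}  [seen]
{p, q, r, s, t, u} --1--> {p, q, r, s, t, u}  [seen]
{p, q, r, s, t, u} --2--> {p, q, r, t, u}  [seen]
{p, q, r, u} --0--> {p, q, r, t, u}  [seen]
{p, q, r, u} --1--> {p, q, r, s, t, u}  [seen]
{p, q, r, u} --2--> {p, q, r, u}  [seen]
{p, r, u} --0--> {p, q, u}  [seen]
{p, r, u} --1--> {p, q, r, s, t, u}  [seen]
{p, r, u} --2--> {p, q, r, u}  [seen]
{p, q, r, t, u} --0--> {p, q, r, t, u}  [seen]
{p, q, r, t, u} --1--> {p, q, r, s, t, u}  [seen]
{p, q, r, t, u} --2--> {p, q, r, t, u}  [seen]
Reachable DFA states: {p}, {q}, {p, r, s, u}, {q, u}, {p, r, t, u}, {p, q, s, t}, ∅, {p, q, u}, {p, q, r, s, t, u}, {p, q, r, u}, {p, r, u}, {p, q, r, t, u}.
{p, r, u} is among them.

yes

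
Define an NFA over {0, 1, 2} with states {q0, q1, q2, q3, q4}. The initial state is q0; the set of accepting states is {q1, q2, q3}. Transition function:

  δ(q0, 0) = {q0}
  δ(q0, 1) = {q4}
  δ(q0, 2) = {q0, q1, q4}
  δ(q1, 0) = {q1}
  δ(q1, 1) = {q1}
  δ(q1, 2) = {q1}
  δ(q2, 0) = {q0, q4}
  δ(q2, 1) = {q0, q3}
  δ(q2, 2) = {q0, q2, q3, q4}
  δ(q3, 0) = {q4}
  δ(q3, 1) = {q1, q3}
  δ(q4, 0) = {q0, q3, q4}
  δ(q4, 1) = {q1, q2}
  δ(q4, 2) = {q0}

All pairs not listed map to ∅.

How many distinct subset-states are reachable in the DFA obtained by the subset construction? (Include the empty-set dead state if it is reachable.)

15

Start state of the DFA: {q0}.
{q0} --0--> {q0}  [seen]
{q0} --1--> {q4}  [new]
{q0} --2--> {q0, q1, q4}  [new]
{q4} --0--> {q0, q3, q4}  [new]
{q4} --1--> {q1, q2}  [new]
{q4} --2--> {q0}  [seen]
{q0, q1, q4} --0--> {q0, q1, q3, q4}  [new]
{q0, q1, q4} --1--> {q1, q2, q4}  [new]
{q0, q1, q4} --2--> {q0, q1, q4}  [seen]
{q0, q3, q4} --0--> {q0, q3, q4}  [seen]
{q0, q3, q4} --1--> {q1, q2, q3, q4}  [new]
{q0, q3, q4} --2--> {q0, q1, q4}  [seen]
{q1, q2} --0--> {q0, q1, q4}  [seen]
{q1, q2} --1--> {q0, q1, q3}  [new]
{q1, q2} --2--> {q0, q1, q2, q3, q4}  [new]
{q0, q1, q3, q4} --0--> {q0, q1, q3, q4}  [seen]
{q0, q1, q3, q4} --1--> {q1, q2, q3, q4}  [seen]
{q0, q1, q3, q4} --2--> {q0, q1, q4}  [seen]
{q1, q2, q4} --0--> {q0, q1, q3, q4}  [seen]
{q1, q2, q4} --1--> {q0, q1, q2, q3}  [new]
{q1, q2, q4} --2--> {q0, q1, q2, q3, q4}  [seen]
{q1, q2, q3, q4} --0--> {q0, q1, q3, q4}  [seen]
{q1, q2, q3, q4} --1--> {q0, q1, q2, q3}  [seen]
{q1, q2, q3, q4} --2--> {q0, q1, q2, q3, q4}  [seen]
{q0, q1, q3} --0--> {q0, q1, q4}  [seen]
{q0, q1, q3} --1--> {q1, q3, q4}  [new]
{q0, q1, q3} --2--> {q0, q1, q4}  [seen]
{q0, q1, q2, q3, q4} --0--> {q0, q1, q3, q4}  [seen]
{q0, q1, q2, q3, q4} --1--> {q0, q1, q2, q3, q4}  [seen]
{q0, q1, q2, q3, q4} --2--> {q0, q1, q2, q3, q4}  [seen]
{q0, q1, q2, q3} --0--> {q0, q1, q4}  [seen]
{q0, q1, q2, q3} --1--> {q0, q1, q3, q4}  [seen]
{q0, q1, q2, q3} --2--> {q0, q1, q2, q3, q4}  [seen]
{q1, q3, q4} --0--> {q0, q1, q3, q4}  [seen]
{q1, q3, q4} --1--> {q1, q2, q3}  [new]
{q1, q3, q4} --2--> {q0, q1}  [new]
{q1, q2, q3} --0--> {q0, q1, q4}  [seen]
{q1, q2, q3} --1--> {q0, q1, q3}  [seen]
{q1, q2, q3} --2--> {q0, q1, q2, q3, q4}  [seen]
{q0, q1} --0--> {q0, q1}  [seen]
{q0, q1} --1--> {q1, q4}  [new]
{q0, q1} --2--> {q0, q1, q4}  [seen]
{q1, q4} --0--> {q0, q1, q3, q4}  [seen]
{q1, q4} --1--> {q1, q2}  [seen]
{q1, q4} --2--> {q0, q1}  [seen]
Reachable DFA states: {q0}, {q4}, {q0, q1, q4}, {q0, q3, q4}, {q1, q2}, {q0, q1, q3, q4}, {q1, q2, q4}, {q1, q2, q3, q4}, {q0, q1, q3}, {q0, q1, q2, q3, q4}, {q0, q1, q2, q3}, {q1, q3, q4}, {q1, q2, q3}, {q0, q1}, {q1, q4}.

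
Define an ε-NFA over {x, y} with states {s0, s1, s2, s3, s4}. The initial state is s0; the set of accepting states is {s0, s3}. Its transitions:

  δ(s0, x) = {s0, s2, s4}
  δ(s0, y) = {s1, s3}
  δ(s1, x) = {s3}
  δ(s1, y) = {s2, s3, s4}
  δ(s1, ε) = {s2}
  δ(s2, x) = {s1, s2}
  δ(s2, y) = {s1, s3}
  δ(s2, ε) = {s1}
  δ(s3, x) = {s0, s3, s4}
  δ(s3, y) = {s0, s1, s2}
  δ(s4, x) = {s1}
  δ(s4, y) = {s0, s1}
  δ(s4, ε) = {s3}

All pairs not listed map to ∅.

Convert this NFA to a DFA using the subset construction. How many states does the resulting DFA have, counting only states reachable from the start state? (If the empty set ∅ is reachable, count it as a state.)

3

Start state of the DFA: {s0} (ε-closure of the NFA start).
{s0} --x--> {s0, s1, s2, s3, s4}  [new]
{s0} --y--> {s1, s2, s3}  [new]
{s0, s1, s2, s3, s4} --x--> {s0, s1, s2, s3, s4}  [seen]
{s0, s1, s2, s3, s4} --y--> {s0, s1, s2, s3, s4}  [seen]
{s1, s2, s3} --x--> {s0, s1, s2, s3, s4}  [seen]
{s1, s2, s3} --y--> {s0, s1, s2, s3, s4}  [seen]
Reachable DFA states: {s0}, {s0, s1, s2, s3, s4}, {s1, s2, s3}.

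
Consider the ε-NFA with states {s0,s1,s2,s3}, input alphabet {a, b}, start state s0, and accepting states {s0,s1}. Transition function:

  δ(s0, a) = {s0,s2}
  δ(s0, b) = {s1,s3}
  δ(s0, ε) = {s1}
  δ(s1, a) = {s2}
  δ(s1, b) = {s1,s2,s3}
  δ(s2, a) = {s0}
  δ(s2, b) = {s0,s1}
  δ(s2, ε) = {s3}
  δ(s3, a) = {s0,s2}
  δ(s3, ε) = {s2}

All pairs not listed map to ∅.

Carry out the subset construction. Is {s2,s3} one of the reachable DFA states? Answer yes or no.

Start state of the DFA: {s0,s1} (ε-closure of the NFA start).
{s0,s1} --a--> {s0,s1,s2,s3}  [new]
{s0,s1} --b--> {s1,s2,s3}  [new]
{s0,s1,s2,s3} --a--> {s0,s1,s2,s3}  [seen]
{s0,s1,s2,s3} --b--> {s0,s1,s2,s3}  [seen]
{s1,s2,s3} --a--> {s0,s1,s2,s3}  [seen]
{s1,s2,s3} --b--> {s0,s1,s2,s3}  [seen]
Reachable DFA states: {s0,s1}, {s0,s1,s2,s3}, {s1,s2,s3}.
{s2,s3} is not among them.

no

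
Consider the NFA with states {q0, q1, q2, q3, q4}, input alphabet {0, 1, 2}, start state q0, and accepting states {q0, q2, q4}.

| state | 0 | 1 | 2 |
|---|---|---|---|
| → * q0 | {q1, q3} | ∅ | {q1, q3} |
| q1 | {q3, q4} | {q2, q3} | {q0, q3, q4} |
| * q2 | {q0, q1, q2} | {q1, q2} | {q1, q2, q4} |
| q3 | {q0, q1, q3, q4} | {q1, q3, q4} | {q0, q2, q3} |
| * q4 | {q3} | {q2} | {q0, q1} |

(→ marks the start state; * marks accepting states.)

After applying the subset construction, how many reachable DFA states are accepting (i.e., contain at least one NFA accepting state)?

5

Start state of the DFA: {q0}.
{q0} --0--> {q1, q3}  [new]
{q0} --1--> ∅  [new]
{q0} --2--> {q1, q3}  [seen]
{q1, q3} --0--> {q0, q1, q3, q4}  [new]
{q1, q3} --1--> {q1, q2, q3, q4}  [new]
{q1, q3} --2--> {q0, q2, q3, q4}  [new]
∅ --0--> ∅  [seen]
∅ --1--> ∅  [seen]
∅ --2--> ∅  [seen]
{q0, q1, q3, q4} --0--> {q0, q1, q3, q4}  [seen]
{q0, q1, q3, q4} --1--> {q1, q2, q3, q4}  [seen]
{q0, q1, q3, q4} --2--> {q0, q1, q2, q3, q4}  [new]
{q1, q2, q3, q4} --0--> {q0, q1, q2, q3, q4}  [seen]
{q1, q2, q3, q4} --1--> {q1, q2, q3, q4}  [seen]
{q1, q2, q3, q4} --2--> {q0, q1, q2, q3, q4}  [seen]
{q0, q2, q3, q4} --0--> {q0, q1, q2, q3, q4}  [seen]
{q0, q2, q3, q4} --1--> {q1, q2, q3, q4}  [seen]
{q0, q2, q3, q4} --2--> {q0, q1, q2, q3, q4}  [seen]
{q0, q1, q2, q3, q4} --0--> {q0, q1, q2, q3, q4}  [seen]
{q0, q1, q2, q3, q4} --1--> {q1, q2, q3, q4}  [seen]
{q0, q1, q2, q3, q4} --2--> {q0, q1, q2, q3, q4}  [seen]
Reachable DFA states: {q0}, {q1, q3}, ∅, {q0, q1, q3, q4}, {q1, q2, q3, q4}, {q0, q2, q3, q4}, {q0, q1, q2, q3, q4}.
Accepting DFA states (contain an NFA accepting state): {q0}, {q0, q1, q3, q4}, {q1, q2, q3, q4}, {q0, q2, q3, q4}, {q0, q1, q2, q3, q4}.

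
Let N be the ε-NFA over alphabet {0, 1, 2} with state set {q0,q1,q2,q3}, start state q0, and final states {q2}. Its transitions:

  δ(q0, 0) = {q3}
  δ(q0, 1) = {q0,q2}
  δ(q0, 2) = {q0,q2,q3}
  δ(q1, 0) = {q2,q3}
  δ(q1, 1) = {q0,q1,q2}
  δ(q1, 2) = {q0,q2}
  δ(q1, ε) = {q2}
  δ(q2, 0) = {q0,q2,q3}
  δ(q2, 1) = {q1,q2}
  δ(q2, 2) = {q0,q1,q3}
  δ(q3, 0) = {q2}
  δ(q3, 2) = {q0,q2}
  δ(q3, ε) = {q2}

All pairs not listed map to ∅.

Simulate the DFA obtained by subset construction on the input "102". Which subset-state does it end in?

{q0,q1,q2,q3}

Start: {q0}.
δ(q0,1) = {q0,q2}.
Union: {q0,q2}.
After 1: {q0,q2}.
δ(q0,0) = {q3}; δ(q2,0) = {q0,q2,q3}.
Union: {q0,q2,q3}.
After 0: {q0,q2,q3}.
δ(q0,2) = {q0,q2,q3}; δ(q2,2) = {q0,q1,q3}; δ(q3,2) = {q0,q2}.
Union: {q0,q1,q2,q3}.
After 2: {q0,q1,q2,q3}.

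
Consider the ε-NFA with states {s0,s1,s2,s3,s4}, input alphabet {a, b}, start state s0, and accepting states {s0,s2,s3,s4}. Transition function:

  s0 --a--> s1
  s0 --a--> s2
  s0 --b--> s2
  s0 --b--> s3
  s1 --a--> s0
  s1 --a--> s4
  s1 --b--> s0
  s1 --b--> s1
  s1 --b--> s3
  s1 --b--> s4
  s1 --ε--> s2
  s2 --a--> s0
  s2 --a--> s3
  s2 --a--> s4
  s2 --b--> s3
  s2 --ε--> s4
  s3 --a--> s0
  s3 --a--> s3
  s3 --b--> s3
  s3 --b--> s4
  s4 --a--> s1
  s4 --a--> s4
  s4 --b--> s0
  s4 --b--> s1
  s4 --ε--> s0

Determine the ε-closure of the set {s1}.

Begin with {s1}.
s1 →ε {s2}; add s2.
s2 →ε {s4}; add s4.
s4 →ε {s0}; add s0.
ε-closure = {s0,s1,s2,s4}.

{s0,s1,s2,s4}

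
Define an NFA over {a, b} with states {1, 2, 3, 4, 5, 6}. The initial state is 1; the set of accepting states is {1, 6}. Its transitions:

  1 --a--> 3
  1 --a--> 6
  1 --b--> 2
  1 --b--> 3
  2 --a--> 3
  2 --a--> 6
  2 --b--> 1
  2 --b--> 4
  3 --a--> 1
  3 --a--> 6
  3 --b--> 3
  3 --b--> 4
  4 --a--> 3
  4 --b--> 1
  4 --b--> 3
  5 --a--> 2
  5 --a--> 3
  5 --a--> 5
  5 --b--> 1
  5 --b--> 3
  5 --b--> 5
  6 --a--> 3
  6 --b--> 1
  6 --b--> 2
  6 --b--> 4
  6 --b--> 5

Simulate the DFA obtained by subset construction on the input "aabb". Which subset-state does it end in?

{1, 2, 3, 4, 5}

Start: {1}.
δ(1,a) = {3, 6}.
Union: {3, 6}.
After a: {3, 6}.
δ(3,a) = {1, 6}; δ(6,a) = {3}.
Union: {1, 3, 6}.
After a: {1, 3, 6}.
δ(1,b) = {2, 3}; δ(3,b) = {3, 4}; δ(6,b) = {1, 2, 4, 5}.
Union: {1, 2, 3, 4, 5}.
After b: {1, 2, 3, 4, 5}.
δ(1,b) = {2, 3}; δ(2,b) = {1, 4}; δ(3,b) = {3, 4}; δ(4,b) = {1, 3}; δ(5,b) = {1, 3, 5}.
Union: {1, 2, 3, 4, 5}.
After b: {1, 2, 3, 4, 5}.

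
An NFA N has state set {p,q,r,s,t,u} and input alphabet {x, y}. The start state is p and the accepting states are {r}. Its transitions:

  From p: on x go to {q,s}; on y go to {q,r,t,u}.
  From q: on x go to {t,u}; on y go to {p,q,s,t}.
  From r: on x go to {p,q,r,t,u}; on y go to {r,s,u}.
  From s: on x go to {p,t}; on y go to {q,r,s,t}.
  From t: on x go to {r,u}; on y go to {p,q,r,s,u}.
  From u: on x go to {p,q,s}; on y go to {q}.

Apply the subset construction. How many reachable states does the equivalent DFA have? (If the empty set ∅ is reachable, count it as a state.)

Start state of the DFA: {p}.
{p} --x--> {q,s}  [new]
{p} --y--> {q,r,t,u}  [new]
{q,s} --x--> {p,t,u}  [new]
{q,s} --y--> {p,q,r,s,t}  [new]
{q,r,t,u} --x--> {p,q,r,s,t,u}  [new]
{q,r,t,u} --y--> {p,q,r,s,t,u}  [seen]
{p,t,u} --x--> {p,q,r,s,u}  [new]
{p,t,u} --y--> {p,q,r,s,t,u}  [seen]
{p,q,r,s,t} --x--> {p,q,r,s,t,u}  [seen]
{p,q,r,s,t} --y--> {p,q,r,s,t,u}  [seen]
{p,q,r,s,t,u} --x--> {p,q,r,s,t,u}  [seen]
{p,q,r,s,t,u} --y--> {p,q,r,s,t,u}  [seen]
{p,q,r,s,u} --x--> {p,q,r,s,t,u}  [seen]
{p,q,r,s,u} --y--> {p,q,r,s,t,u}  [seen]
Reachable DFA states: {p}, {q,s}, {q,r,t,u}, {p,t,u}, {p,q,r,s,t}, {p,q,r,s,t,u}, {p,q,r,s,u}.

7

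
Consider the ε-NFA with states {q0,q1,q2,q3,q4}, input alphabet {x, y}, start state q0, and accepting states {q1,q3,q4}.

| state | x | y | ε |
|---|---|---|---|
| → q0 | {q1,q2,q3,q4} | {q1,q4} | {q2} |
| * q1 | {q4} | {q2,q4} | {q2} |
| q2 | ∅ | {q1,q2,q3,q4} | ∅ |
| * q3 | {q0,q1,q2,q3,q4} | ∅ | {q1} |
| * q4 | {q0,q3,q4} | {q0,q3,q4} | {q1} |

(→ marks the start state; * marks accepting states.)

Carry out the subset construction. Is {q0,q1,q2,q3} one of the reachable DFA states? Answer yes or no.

no

Start state of the DFA: {q0,q2} (ε-closure of the NFA start).
{q0,q2} --x--> {q1,q2,q3,q4}  [new]
{q0,q2} --y--> {q1,q2,q3,q4}  [seen]
{q1,q2,q3,q4} --x--> {q0,q1,q2,q3,q4}  [new]
{q1,q2,q3,q4} --y--> {q0,q1,q2,q3,q4}  [seen]
{q0,q1,q2,q3,q4} --x--> {q0,q1,q2,q3,q4}  [seen]
{q0,q1,q2,q3,q4} --y--> {q0,q1,q2,q3,q4}  [seen]
Reachable DFA states: {q0,q2}, {q1,q2,q3,q4}, {q0,q1,q2,q3,q4}.
{q0,q1,q2,q3} is not among them.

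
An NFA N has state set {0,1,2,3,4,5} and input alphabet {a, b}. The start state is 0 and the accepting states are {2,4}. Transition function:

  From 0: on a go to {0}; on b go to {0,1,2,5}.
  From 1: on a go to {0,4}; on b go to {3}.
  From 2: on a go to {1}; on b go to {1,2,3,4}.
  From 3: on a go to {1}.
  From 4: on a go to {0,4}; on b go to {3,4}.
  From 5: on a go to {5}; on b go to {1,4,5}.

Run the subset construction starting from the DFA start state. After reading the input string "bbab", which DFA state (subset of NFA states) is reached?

Start: {0}.
δ(0,b) = {0,1,2,5}.
Union: {0,1,2,5}.
After b: {0,1,2,5}.
δ(0,b) = {0,1,2,5}; δ(1,b) = {3}; δ(2,b) = {1,2,3,4}; δ(5,b) = {1,4,5}.
Union: {0,1,2,3,4,5}.
After b: {0,1,2,3,4,5}.
δ(0,a) = {0}; δ(1,a) = {0,4}; δ(2,a) = {1}; δ(3,a) = {1}; δ(4,a) = {0,4}; δ(5,a) = {5}.
Union: {0,1,4,5}.
After a: {0,1,4,5}.
δ(0,b) = {0,1,2,5}; δ(1,b) = {3}; δ(4,b) = {3,4}; δ(5,b) = {1,4,5}.
Union: {0,1,2,3,4,5}.
After b: {0,1,2,3,4,5}.

{0,1,2,3,4,5}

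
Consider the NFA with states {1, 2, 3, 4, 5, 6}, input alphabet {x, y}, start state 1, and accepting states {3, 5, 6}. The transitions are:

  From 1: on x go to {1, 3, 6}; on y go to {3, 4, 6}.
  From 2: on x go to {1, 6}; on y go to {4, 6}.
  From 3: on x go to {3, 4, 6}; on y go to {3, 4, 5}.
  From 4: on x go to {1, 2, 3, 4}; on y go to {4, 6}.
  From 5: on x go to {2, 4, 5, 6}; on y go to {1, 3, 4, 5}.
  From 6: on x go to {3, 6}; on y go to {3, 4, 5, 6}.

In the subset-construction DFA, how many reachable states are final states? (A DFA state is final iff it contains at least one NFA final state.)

Start state of the DFA: {1}.
{1} --x--> {1, 3, 6}  [new]
{1} --y--> {3, 4, 6}  [new]
{1, 3, 6} --x--> {1, 3, 4, 6}  [new]
{1, 3, 6} --y--> {3, 4, 5, 6}  [new]
{3, 4, 6} --x--> {1, 2, 3, 4, 6}  [new]
{3, 4, 6} --y--> {3, 4, 5, 6}  [seen]
{1, 3, 4, 6} --x--> {1, 2, 3, 4, 6}  [seen]
{1, 3, 4, 6} --y--> {3, 4, 5, 6}  [seen]
{3, 4, 5, 6} --x--> {1, 2, 3, 4, 5, 6}  [new]
{3, 4, 5, 6} --y--> {1, 3, 4, 5, 6}  [new]
{1, 2, 3, 4, 6} --x--> {1, 2, 3, 4, 6}  [seen]
{1, 2, 3, 4, 6} --y--> {3, 4, 5, 6}  [seen]
{1, 2, 3, 4, 5, 6} --x--> {1, 2, 3, 4, 5, 6}  [seen]
{1, 2, 3, 4, 5, 6} --y--> {1, 3, 4, 5, 6}  [seen]
{1, 3, 4, 5, 6} --x--> {1, 2, 3, 4, 5, 6}  [seen]
{1, 3, 4, 5, 6} --y--> {1, 3, 4, 5, 6}  [seen]
Reachable DFA states: {1}, {1, 3, 6}, {3, 4, 6}, {1, 3, 4, 6}, {3, 4, 5, 6}, {1, 2, 3, 4, 6}, {1, 2, 3, 4, 5, 6}, {1, 3, 4, 5, 6}.
Accepting DFA states (contain an NFA accepting state): {1, 3, 6}, {3, 4, 6}, {1, 3, 4, 6}, {3, 4, 5, 6}, {1, 2, 3, 4, 6}, {1, 2, 3, 4, 5, 6}, {1, 3, 4, 5, 6}.

7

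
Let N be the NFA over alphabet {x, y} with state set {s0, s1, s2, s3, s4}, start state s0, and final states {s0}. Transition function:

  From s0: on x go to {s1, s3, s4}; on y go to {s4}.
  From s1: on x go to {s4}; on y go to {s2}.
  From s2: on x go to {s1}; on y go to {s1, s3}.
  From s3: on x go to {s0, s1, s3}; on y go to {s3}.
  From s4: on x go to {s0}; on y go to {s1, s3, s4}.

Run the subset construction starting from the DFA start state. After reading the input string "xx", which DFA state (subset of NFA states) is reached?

Start: {s0}.
δ(s0,x) = {s1, s3, s4}.
Union: {s1, s3, s4}.
After x: {s1, s3, s4}.
δ(s1,x) = {s4}; δ(s3,x) = {s0, s1, s3}; δ(s4,x) = {s0}.
Union: {s0, s1, s3, s4}.
After x: {s0, s1, s3, s4}.

{s0, s1, s3, s4}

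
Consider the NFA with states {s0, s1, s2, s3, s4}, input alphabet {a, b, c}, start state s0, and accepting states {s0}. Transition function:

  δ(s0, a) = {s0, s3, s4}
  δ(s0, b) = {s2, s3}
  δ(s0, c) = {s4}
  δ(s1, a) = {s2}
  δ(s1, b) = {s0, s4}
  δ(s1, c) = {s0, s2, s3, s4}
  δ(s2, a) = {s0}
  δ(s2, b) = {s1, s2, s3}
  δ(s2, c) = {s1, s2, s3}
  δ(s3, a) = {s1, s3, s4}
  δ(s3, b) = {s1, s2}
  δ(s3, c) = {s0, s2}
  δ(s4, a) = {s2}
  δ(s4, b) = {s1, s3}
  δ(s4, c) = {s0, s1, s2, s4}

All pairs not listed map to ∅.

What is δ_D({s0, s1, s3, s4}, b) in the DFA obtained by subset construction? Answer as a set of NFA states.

{s0, s1, s2, s3, s4}

δ(s0,b) = {s2, s3}; δ(s1,b) = {s0, s4}; δ(s3,b) = {s1, s2}; δ(s4,b) = {s1, s3}.
Union: {s0, s1, s2, s3, s4}.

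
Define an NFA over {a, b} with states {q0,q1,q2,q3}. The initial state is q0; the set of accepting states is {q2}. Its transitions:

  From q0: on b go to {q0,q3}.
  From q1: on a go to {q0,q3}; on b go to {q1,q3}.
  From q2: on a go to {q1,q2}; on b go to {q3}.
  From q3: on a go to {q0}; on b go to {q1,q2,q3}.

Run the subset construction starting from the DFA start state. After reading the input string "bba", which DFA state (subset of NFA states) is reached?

Start: {q0}.
δ(q0,b) = {q0,q3}.
Union: {q0,q3}.
After b: {q0,q3}.
δ(q0,b) = {q0,q3}; δ(q3,b) = {q1,q2,q3}.
Union: {q0,q1,q2,q3}.
After b: {q0,q1,q2,q3}.
δ(q0,a) = ∅; δ(q1,a) = {q0,q3}; δ(q2,a) = {q1,q2}; δ(q3,a) = {q0}.
Union: {q0,q1,q2,q3}.
After a: {q0,q1,q2,q3}.

{q0,q1,q2,q3}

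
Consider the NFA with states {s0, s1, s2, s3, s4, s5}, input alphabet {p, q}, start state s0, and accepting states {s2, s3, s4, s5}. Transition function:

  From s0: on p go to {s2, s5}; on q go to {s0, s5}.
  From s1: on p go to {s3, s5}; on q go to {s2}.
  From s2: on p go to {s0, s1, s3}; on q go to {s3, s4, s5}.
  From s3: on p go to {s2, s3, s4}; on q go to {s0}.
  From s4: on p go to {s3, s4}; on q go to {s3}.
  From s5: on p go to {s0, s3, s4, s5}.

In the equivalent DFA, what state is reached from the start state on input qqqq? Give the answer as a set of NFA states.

Start: {s0}.
δ(s0,q) = {s0, s5}.
Union: {s0, s5}.
After q: {s0, s5}.
δ(s0,q) = {s0, s5}; δ(s5,q) = ∅.
Union: {s0, s5}.
After q: {s0, s5}.
δ(s0,q) = {s0, s5}; δ(s5,q) = ∅.
Union: {s0, s5}.
After q: {s0, s5}.
δ(s0,q) = {s0, s5}; δ(s5,q) = ∅.
Union: {s0, s5}.
After q: {s0, s5}.

{s0, s5}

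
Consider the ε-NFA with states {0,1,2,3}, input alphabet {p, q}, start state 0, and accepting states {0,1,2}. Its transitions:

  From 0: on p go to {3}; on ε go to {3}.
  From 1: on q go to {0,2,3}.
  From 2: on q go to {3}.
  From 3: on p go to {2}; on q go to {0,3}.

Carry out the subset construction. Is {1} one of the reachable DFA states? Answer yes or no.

no

Start state of the DFA: {0,3} (ε-closure of the NFA start).
{0,3} --p--> {2,3}  [new]
{0,3} --q--> {0,3}  [seen]
{2,3} --p--> {2}  [new]
{2,3} --q--> {0,3}  [seen]
{2} --p--> ∅  [new]
{2} --q--> {3}  [new]
∅ --p--> ∅  [seen]
∅ --q--> ∅  [seen]
{3} --p--> {2}  [seen]
{3} --q--> {0,3}  [seen]
Reachable DFA states: {0,3}, {2,3}, {2}, ∅, {3}.
{1} is not among them.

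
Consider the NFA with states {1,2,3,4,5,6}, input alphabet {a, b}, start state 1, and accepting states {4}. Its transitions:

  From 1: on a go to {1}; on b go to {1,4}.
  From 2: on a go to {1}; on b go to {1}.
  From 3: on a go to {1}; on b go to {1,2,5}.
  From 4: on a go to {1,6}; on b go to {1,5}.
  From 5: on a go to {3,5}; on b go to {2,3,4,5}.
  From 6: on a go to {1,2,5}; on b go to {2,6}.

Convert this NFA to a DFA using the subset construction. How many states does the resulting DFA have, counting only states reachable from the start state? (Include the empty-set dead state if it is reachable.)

14

Start state of the DFA: {1}.
{1} --a--> {1}  [seen]
{1} --b--> {1,4}  [new]
{1,4} --a--> {1,6}  [new]
{1,4} --b--> {1,4,5}  [new]
{1,6} --a--> {1,2,5}  [new]
{1,6} --b--> {1,2,4,6}  [new]
{1,4,5} --a--> {1,3,5,6}  [new]
{1,4,5} --b--> {1,2,3,4,5}  [new]
{1,2,5} --a--> {1,3,5}  [new]
{1,2,5} --b--> {1,2,3,4,5}  [seen]
{1,2,4,6} --a--> {1,2,5,6}  [new]
{1,2,4,6} --b--> {1,2,4,5,6}  [new]
{1,3,5,6} --a--> {1,2,3,5}  [new]
{1,3,5,6} --b--> {1,2,3,4,5,6}  [new]
{1,2,3,4,5} --a--> {1,3,5,6}  [seen]
{1,2,3,4,5} --b--> {1,2,3,4,5}  [seen]
{1,3,5} --a--> {1,3,5}  [seen]
{1,3,5} --b--> {1,2,3,4,5}  [seen]
{1,2,5,6} --a--> {1,2,3,5}  [seen]
{1,2,5,6} --b--> {1,2,3,4,5,6}  [seen]
{1,2,4,5,6} --a--> {1,2,3,5,6}  [new]
{1,2,4,5,6} --b--> {1,2,3,4,5,6}  [seen]
{1,2,3,5} --a--> {1,3,5}  [seen]
{1,2,3,5} --b--> {1,2,3,4,5}  [seen]
{1,2,3,4,5,6} --a--> {1,2,3,5,6}  [seen]
{1,2,3,4,5,6} --b--> {1,2,3,4,5,6}  [seen]
{1,2,3,5,6} --a--> {1,2,3,5}  [seen]
{1,2,3,5,6} --b--> {1,2,3,4,5,6}  [seen]
Reachable DFA states: {1}, {1,4}, {1,6}, {1,4,5}, {1,2,5}, {1,2,4,6}, {1,3,5,6}, {1,2,3,4,5}, {1,3,5}, {1,2,5,6}, {1,2,4,5,6}, {1,2,3,5}, {1,2,3,4,5,6}, {1,2,3,5,6}.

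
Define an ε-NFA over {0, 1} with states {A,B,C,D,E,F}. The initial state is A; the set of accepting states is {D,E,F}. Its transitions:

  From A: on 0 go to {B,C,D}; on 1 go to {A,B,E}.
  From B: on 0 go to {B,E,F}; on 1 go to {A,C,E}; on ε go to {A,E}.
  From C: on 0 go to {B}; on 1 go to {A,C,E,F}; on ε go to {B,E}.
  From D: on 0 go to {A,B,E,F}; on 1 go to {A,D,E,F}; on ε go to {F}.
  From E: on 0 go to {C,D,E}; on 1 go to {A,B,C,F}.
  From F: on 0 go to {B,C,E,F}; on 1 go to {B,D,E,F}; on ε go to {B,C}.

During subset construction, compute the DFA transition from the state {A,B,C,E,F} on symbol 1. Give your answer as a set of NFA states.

{A,B,C,D,E,F}

δ(A,1) = {A,B,E}; δ(B,1) = {A,C,E}; δ(C,1) = {A,C,E,F}; δ(E,1) = {A,B,C,F}; δ(F,1) = {B,D,E,F}.
Union: {A,B,C,D,E,F}.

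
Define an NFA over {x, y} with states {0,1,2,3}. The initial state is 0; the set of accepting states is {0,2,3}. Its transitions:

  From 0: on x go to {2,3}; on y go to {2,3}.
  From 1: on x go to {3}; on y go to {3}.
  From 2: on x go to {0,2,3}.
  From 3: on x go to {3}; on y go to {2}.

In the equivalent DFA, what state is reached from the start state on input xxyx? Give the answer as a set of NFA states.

Start: {0}.
δ(0,x) = {2,3}.
Union: {2,3}.
After x: {2,3}.
δ(2,x) = {0,2,3}; δ(3,x) = {3}.
Union: {0,2,3}.
After x: {0,2,3}.
δ(0,y) = {2,3}; δ(2,y) = ∅; δ(3,y) = {2}.
Union: {2,3}.
After y: {2,3}.
δ(2,x) = {0,2,3}; δ(3,x) = {3}.
Union: {0,2,3}.
After x: {0,2,3}.

{0,2,3}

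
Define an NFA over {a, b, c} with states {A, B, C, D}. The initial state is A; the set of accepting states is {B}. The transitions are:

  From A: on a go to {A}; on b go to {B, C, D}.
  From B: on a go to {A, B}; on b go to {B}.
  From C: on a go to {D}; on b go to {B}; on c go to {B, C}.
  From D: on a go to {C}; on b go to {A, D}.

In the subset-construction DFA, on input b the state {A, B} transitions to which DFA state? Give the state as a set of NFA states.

δ(A,b) = {B, C, D}; δ(B,b) = {B}.
Union: {B, C, D}.

{B, C, D}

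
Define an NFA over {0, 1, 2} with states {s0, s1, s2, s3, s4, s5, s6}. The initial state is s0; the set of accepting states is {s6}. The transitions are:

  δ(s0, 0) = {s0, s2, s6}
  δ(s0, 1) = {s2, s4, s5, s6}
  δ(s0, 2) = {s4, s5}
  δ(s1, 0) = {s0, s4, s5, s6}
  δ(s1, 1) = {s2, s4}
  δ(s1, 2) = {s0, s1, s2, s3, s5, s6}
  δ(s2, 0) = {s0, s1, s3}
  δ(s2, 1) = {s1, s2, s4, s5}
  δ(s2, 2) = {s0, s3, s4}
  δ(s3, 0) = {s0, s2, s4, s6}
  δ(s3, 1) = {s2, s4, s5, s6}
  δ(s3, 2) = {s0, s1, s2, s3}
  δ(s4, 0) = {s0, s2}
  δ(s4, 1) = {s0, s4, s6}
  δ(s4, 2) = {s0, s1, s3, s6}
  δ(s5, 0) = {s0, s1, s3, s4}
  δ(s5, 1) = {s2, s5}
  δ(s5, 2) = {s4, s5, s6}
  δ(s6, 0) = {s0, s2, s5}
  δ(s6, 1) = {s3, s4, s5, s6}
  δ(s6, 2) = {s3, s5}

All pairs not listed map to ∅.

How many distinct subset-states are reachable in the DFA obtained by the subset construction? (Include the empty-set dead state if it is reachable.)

15

Start state of the DFA: {s0}.
{s0} --0--> {s0, s2, s6}  [new]
{s0} --1--> {s2, s4, s5, s6}  [new]
{s0} --2--> {s4, s5}  [new]
{s0, s2, s6} --0--> {s0, s1, s2, s3, s5, s6}  [new]
{s0, s2, s6} --1--> {s1, s2, s3, s4, s5, s6}  [new]
{s0, s2, s6} --2--> {s0, s3, s4, s5}  [new]
{s2, s4, s5, s6} --0--> {s0, s1, s2, s3, s4, s5}  [new]
{s2, s4, s5, s6} --1--> {s0, s1, s2, s3, s4, s5, s6}  [new]
{s2, s4, s5, s6} --2--> {s0, s1, s3, s4, s5, s6}  [new]
{s4, s5} --0--> {s0, s1, s2, s3, s4}  [new]
{s4, s5} --1--> {s0, s2, s4, s5, s6}  [new]
{s4, s5} --2--> {s0, s1, s3, s4, s5, s6}  [seen]
{s0, s1, s2, s3, s5, s6} --0--> {s0, s1, s2, s3, s4, s5, s6}  [seen]
{s0, s1, s2, s3, s5, s6} --1--> {s1, s2, s3, s4, s5, s6}  [seen]
{s0, s1, s2, s3, s5, s6} --2--> {s0, s1, s2, s3, s4, s5, s6}  [seen]
{s1, s2, s3, s4, s5, s6} --0--> {s0, s1, s2, s3, s4, s5, s6}  [seen]
{s1, s2, s3, s4, s5, s6} --1--> {s0, s1, s2, s3, s4, s5, s6}  [seen]
{s1, s2, s3, s4, s5, s6} --2--> {s0, s1, s2, s3, s4, s5, s6}  [seen]
{s0, s3, s4, s5} --0--> {s0, s1, s2, s3, s4, s6}  [new]
{s0, s3, s4, s5} --1--> {s0, s2, s4, s5, s6}  [seen]
{s0, s3, s4, s5} --2--> {s0, s1, s2, s3, s4, s5, s6}  [seen]
{s0, s1, s2, s3, s4, s5} --0--> {s0, s1, s2, s3, s4, s5, s6}  [seen]
{s0, s1, s2, s3, s4, s5} --1--> {s0, s1, s2, s4, s5, s6}  [new]
{s0, s1, s2, s3, s4, s5} --2--> {s0, s1, s2, s3, s4, s5, s6}  [seen]
{s0, s1, s2, s3, s4, s5, s6} --0--> {s0, s1, s2, s3, s4, s5, s6}  [seen]
{s0, s1, s2, s3, s4, s5, s6} --1--> {s0, s1, s2, s3, s4, s5, s6}  [seen]
{s0, s1, s2, s3, s4, s5, s6} --2--> {s0, s1, s2, s3, s4, s5, s6}  [seen]
{s0, s1, s3, s4, s5, s6} --0--> {s0, s1, s2, s3, s4, s5, s6}  [seen]
{s0, s1, s3, s4, s5, s6} --1--> {s0, s2, s3, s4, s5, s6}  [new]
{s0, s1, s3, s4, s5, s6} --2--> {s0, s1, s2, s3, s4, s5, s6}  [seen]
{s0, s1, s2, s3, s4} --0--> {s0, s1, s2, s3, s4, s5, s6}  [seen]
{s0, s1, s2, s3, s4} --1--> {s0, s1, s2, s4, s5, s6}  [seen]
{s0, s1, s2, s3, s4} --2--> {s0, s1, s2, s3, s4, s5, s6}  [seen]
{s0, s2, s4, s5, s6} --0--> {s0, s1, s2, s3, s4, s5, s6}  [seen]
{s0, s2, s4, s5, s6} --1--> {s0, s1, s2, s3, s4, s5, s6}  [seen]
{s0, s2, s4, s5, s6} --2--> {s0, s1, s3, s4, s5, s6}  [seen]
{s0, s1, s2, s3, s4, s6} --0--> {s0, s1, s2, s3, s4, s5, s6}  [seen]
{s0, s1, s2, s3, s4, s6} --1--> {s0, s1, s2, s3, s4, s5, s6}  [seen]
{s0, s1, s2, s3, s4, s6} --2--> {s0, s1, s2, s3, s4, s5, s6}  [seen]
{s0, s1, s2, s4, s5, s6} --0--> {s0, s1, s2, s3, s4, s5, s6}  [seen]
{s0, s1, s2, s4, s5, s6} --1--> {s0, s1, s2, s3, s4, s5, s6}  [seen]
{s0, s1, s2, s4, s5, s6} --2--> {s0, s1, s2, s3, s4, s5, s6}  [seen]
{s0, s2, s3, s4, s5, s6} --0--> {s0, s1, s2, s3, s4, s5, s6}  [seen]
{s0, s2, s3, s4, s5, s6} --1--> {s0, s1, s2, s3, s4, s5, s6}  [seen]
{s0, s2, s3, s4, s5, s6} --2--> {s0, s1, s2, s3, s4, s5, s6}  [seen]
Reachable DFA states: {s0}, {s0, s2, s6}, {s2, s4, s5, s6}, {s4, s5}, {s0, s1, s2, s3, s5, s6}, {s1, s2, s3, s4, s5, s6}, {s0, s3, s4, s5}, {s0, s1, s2, s3, s4, s5}, {s0, s1, s2, s3, s4, s5, s6}, {s0, s1, s3, s4, s5, s6}, {s0, s1, s2, s3, s4}, {s0, s2, s4, s5, s6}, {s0, s1, s2, s3, s4, s6}, {s0, s1, s2, s4, s5, s6}, {s0, s2, s3, s4, s5, s6}.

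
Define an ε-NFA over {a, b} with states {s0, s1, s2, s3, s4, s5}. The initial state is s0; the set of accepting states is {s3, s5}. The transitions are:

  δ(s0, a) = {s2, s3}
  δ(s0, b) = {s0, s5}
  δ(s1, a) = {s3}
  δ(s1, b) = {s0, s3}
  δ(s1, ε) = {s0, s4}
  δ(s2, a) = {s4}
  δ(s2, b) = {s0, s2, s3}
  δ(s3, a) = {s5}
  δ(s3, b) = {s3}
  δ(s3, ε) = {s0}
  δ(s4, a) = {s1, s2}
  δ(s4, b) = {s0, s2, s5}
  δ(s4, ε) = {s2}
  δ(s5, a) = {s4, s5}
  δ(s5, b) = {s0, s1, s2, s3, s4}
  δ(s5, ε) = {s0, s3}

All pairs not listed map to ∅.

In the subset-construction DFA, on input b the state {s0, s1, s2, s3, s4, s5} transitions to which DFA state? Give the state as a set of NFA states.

δ(s0,b) = {s0, s5}; δ(s1,b) = {s0, s3}; δ(s2,b) = {s0, s2, s3}; δ(s3,b) = {s3}; δ(s4,b) = {s0, s2, s5}; δ(s5,b) = {s0, s1, s2, s3, s4}.
Union: {s0, s1, s2, s3, s4, s5}.

{s0, s1, s2, s3, s4, s5}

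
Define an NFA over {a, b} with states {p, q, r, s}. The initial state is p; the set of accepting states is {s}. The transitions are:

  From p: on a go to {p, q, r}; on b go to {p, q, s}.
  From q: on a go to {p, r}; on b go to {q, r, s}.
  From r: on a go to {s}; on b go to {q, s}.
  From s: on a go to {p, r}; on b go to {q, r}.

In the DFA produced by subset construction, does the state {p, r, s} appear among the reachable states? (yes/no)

Start state of the DFA: {p}.
{p} --a--> {p, q, r}  [new]
{p} --b--> {p, q, s}  [new]
{p, q, r} --a--> {p, q, r, s}  [new]
{p, q, r} --b--> {p, q, r, s}  [seen]
{p, q, s} --a--> {p, q, r}  [seen]
{p, q, s} --b--> {p, q, r, s}  [seen]
{p, q, r, s} --a--> {p, q, r, s}  [seen]
{p, q, r, s} --b--> {p, q, r, s}  [seen]
Reachable DFA states: {p}, {p, q, r}, {p, q, s}, {p, q, r, s}.
{p, r, s} is not among them.

no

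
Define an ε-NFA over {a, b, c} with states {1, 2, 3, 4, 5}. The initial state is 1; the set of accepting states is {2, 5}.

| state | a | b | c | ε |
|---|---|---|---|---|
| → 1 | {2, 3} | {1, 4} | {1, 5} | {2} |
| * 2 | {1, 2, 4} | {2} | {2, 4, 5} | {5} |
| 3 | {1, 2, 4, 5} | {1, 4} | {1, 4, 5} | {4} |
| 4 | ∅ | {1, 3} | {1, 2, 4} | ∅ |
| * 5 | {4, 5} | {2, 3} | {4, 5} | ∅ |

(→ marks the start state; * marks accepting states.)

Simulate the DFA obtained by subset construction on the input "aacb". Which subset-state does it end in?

{1, 2, 3, 4, 5}

Start: {1, 2, 5}.
δ(1,a) = {2, 3}; δ(2,a) = {1, 2, 4}; δ(5,a) = {4, 5}.
Union: {1, 2, 3, 4, 5}.
After a: {1, 2, 3, 4, 5}.
δ(1,a) = {2, 3}; δ(2,a) = {1, 2, 4}; δ(3,a) = {1, 2, 4, 5}; δ(4,a) = ∅; δ(5,a) = {4, 5}.
Union: {1, 2, 3, 4, 5}.
After a: {1, 2, 3, 4, 5}.
δ(1,c) = {1, 5}; δ(2,c) = {2, 4, 5}; δ(3,c) = {1, 4, 5}; δ(4,c) = {1, 2, 4}; δ(5,c) = {4, 5}.
Union: {1, 2, 4, 5}.
After c: {1, 2, 4, 5}.
δ(1,b) = {1, 4}; δ(2,b) = {2}; δ(4,b) = {1, 3}; δ(5,b) = {2, 3}.
Union: {1, 2, 3, 4}.
ε-closure gives {1, 2, 3, 4, 5}.
After b: {1, 2, 3, 4, 5}.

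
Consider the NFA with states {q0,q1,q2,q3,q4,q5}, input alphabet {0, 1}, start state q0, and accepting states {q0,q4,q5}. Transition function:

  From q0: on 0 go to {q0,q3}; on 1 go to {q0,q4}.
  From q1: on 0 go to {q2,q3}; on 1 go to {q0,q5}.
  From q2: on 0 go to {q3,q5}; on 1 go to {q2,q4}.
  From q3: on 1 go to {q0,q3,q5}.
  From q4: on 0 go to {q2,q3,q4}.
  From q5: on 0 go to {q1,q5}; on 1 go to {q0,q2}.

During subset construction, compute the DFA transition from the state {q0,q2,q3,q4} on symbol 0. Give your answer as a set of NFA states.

δ(q0,0) = {q0,q3}; δ(q2,0) = {q3,q5}; δ(q3,0) = ∅; δ(q4,0) = {q2,q3,q4}.
Union: {q0,q2,q3,q4,q5}.

{q0,q2,q3,q4,q5}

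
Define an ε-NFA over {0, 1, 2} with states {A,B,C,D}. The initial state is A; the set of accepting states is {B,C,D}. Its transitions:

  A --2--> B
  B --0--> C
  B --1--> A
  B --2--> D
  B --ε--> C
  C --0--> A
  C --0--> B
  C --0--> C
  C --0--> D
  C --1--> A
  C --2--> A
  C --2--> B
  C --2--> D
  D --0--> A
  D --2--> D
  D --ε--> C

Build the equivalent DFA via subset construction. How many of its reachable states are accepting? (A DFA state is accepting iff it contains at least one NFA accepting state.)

Start state of the DFA: {A} (ε-closure of the NFA start).
{A} --0--> ∅  [new]
{A} --1--> ∅  [seen]
{A} --2--> {B,C}  [new]
∅ --0--> ∅  [seen]
∅ --1--> ∅  [seen]
∅ --2--> ∅  [seen]
{B,C} --0--> {A,B,C,D}  [new]
{B,C} --1--> {A}  [seen]
{B,C} --2--> {A,B,C,D}  [seen]
{A,B,C,D} --0--> {A,B,C,D}  [seen]
{A,B,C,D} --1--> {A}  [seen]
{A,B,C,D} --2--> {A,B,C,D}  [seen]
Reachable DFA states: {A}, ∅, {B,C}, {A,B,C,D}.
Accepting DFA states (contain an NFA accepting state): {B,C}, {A,B,C,D}.

2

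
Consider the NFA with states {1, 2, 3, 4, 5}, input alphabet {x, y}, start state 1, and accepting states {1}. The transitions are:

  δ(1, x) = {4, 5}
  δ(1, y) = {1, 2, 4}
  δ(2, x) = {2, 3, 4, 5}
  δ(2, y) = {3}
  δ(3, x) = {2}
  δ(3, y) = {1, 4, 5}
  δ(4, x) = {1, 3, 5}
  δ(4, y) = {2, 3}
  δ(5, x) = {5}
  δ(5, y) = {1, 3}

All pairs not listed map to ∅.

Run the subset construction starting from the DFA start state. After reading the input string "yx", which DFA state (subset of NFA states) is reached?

{1, 2, 3, 4, 5}

Start: {1}.
δ(1,y) = {1, 2, 4}.
Union: {1, 2, 4}.
After y: {1, 2, 4}.
δ(1,x) = {4, 5}; δ(2,x) = {2, 3, 4, 5}; δ(4,x) = {1, 3, 5}.
Union: {1, 2, 3, 4, 5}.
After x: {1, 2, 3, 4, 5}.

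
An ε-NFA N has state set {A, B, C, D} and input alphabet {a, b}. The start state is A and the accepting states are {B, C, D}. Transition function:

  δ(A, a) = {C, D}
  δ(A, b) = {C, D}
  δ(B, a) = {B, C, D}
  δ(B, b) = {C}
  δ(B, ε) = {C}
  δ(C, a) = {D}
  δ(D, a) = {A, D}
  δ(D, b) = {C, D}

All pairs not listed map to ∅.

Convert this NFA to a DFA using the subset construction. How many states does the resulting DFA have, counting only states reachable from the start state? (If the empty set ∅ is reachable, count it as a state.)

4

Start state of the DFA: {A} (ε-closure of the NFA start).
{A} --a--> {C, D}  [new]
{A} --b--> {C, D}  [seen]
{C, D} --a--> {A, D}  [new]
{C, D} --b--> {C, D}  [seen]
{A, D} --a--> {A, C, D}  [new]
{A, D} --b--> {C, D}  [seen]
{A, C, D} --a--> {A, C, D}  [seen]
{A, C, D} --b--> {C, D}  [seen]
Reachable DFA states: {A}, {C, D}, {A, D}, {A, C, D}.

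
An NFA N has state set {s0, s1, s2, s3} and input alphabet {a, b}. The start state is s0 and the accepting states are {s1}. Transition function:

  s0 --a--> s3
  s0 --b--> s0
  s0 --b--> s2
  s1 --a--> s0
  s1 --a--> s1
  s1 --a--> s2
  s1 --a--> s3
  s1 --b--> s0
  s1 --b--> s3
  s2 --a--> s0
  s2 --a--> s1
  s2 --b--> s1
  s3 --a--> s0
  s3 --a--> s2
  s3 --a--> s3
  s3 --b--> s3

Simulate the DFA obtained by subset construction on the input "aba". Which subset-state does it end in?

{s0, s2, s3}

Start: {s0}.
δ(s0,a) = {s3}.
Union: {s3}.
After a: {s3}.
δ(s3,b) = {s3}.
Union: {s3}.
After b: {s3}.
δ(s3,a) = {s0, s2, s3}.
Union: {s0, s2, s3}.
After a: {s0, s2, s3}.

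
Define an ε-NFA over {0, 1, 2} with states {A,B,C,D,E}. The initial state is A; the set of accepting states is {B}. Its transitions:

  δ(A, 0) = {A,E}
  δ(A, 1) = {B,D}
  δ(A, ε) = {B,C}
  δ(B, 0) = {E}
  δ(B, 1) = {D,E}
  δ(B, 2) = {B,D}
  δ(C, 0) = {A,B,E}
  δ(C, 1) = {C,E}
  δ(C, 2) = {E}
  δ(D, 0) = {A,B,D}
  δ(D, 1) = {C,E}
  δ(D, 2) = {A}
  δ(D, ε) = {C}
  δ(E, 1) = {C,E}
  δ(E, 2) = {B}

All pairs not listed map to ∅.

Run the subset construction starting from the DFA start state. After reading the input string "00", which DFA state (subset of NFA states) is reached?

Start: {A,B,C}.
δ(A,0) = {A,E}; δ(B,0) = {E}; δ(C,0) = {A,B,E}.
Union: {A,B,E}.
ε-closure gives {A,B,C,E}.
After 0: {A,B,C,E}.
δ(A,0) = {A,E}; δ(B,0) = {E}; δ(C,0) = {A,B,E}; δ(E,0) = ∅.
Union: {A,B,E}.
ε-closure gives {A,B,C,E}.
After 0: {A,B,C,E}.

{A,B,C,E}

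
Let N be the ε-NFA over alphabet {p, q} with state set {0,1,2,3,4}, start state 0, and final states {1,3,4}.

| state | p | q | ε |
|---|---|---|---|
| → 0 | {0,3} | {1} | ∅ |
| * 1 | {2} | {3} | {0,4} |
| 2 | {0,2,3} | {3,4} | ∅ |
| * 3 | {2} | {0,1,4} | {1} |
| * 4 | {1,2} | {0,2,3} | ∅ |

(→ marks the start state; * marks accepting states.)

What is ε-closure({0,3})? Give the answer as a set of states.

Begin with {0,3}.
3 →ε {1}; add 1.
1 →ε {0,4}; add 4.
ε-closure = {0,1,3,4}.

{0,1,3,4}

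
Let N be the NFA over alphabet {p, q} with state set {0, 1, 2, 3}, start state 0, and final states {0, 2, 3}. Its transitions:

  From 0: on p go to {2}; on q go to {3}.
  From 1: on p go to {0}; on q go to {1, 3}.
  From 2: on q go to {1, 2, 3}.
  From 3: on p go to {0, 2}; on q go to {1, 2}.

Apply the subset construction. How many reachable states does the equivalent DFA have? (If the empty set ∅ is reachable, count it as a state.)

7

Start state of the DFA: {0}.
{0} --p--> {2}  [new]
{0} --q--> {3}  [new]
{2} --p--> ∅  [new]
{2} --q--> {1, 2, 3}  [new]
{3} --p--> {0, 2}  [new]
{3} --q--> {1, 2}  [new]
∅ --p--> ∅  [seen]
∅ --q--> ∅  [seen]
{1, 2, 3} --p--> {0, 2}  [seen]
{1, 2, 3} --q--> {1, 2, 3}  [seen]
{0, 2} --p--> {2}  [seen]
{0, 2} --q--> {1, 2, 3}  [seen]
{1, 2} --p--> {0}  [seen]
{1, 2} --q--> {1, 2, 3}  [seen]
Reachable DFA states: {0}, {2}, {3}, ∅, {1, 2, 3}, {0, 2}, {1, 2}.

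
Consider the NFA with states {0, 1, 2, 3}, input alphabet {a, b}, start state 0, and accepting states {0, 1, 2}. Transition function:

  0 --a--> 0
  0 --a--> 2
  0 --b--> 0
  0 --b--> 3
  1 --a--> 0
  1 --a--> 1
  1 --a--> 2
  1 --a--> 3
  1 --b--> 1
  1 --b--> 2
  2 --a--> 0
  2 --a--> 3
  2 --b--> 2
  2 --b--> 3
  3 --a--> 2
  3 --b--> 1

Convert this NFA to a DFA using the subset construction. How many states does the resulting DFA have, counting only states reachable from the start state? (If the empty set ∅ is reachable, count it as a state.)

Start state of the DFA: {0}.
{0} --a--> {0, 2}  [new]
{0} --b--> {0, 3}  [new]
{0, 2} --a--> {0, 2, 3}  [new]
{0, 2} --b--> {0, 2, 3}  [seen]
{0, 3} --a--> {0, 2}  [seen]
{0, 3} --b--> {0, 1, 3}  [new]
{0, 2, 3} --a--> {0, 2, 3}  [seen]
{0, 2, 3} --b--> {0, 1, 2, 3}  [new]
{0, 1, 3} --a--> {0, 1, 2, 3}  [seen]
{0, 1, 3} --b--> {0, 1, 2, 3}  [seen]
{0, 1, 2, 3} --a--> {0, 1, 2, 3}  [seen]
{0, 1, 2, 3} --b--> {0, 1, 2, 3}  [seen]
Reachable DFA states: {0}, {0, 2}, {0, 3}, {0, 2, 3}, {0, 1, 3}, {0, 1, 2, 3}.

6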